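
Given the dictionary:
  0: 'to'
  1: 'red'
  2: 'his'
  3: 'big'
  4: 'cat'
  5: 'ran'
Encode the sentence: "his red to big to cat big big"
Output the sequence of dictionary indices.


Look up each word in the dictionary:
  'his' -> 2
  'red' -> 1
  'to' -> 0
  'big' -> 3
  'to' -> 0
  'cat' -> 4
  'big' -> 3
  'big' -> 3

Encoded: [2, 1, 0, 3, 0, 4, 3, 3]


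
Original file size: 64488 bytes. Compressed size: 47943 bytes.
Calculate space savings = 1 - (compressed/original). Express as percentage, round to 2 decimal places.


ratio = compressed/original = 47943/64488 = 0.743441
savings = 1 - ratio = 1 - 0.743441 = 0.256559
as a percentage: 0.256559 * 100 = 25.66%

Space savings = 1 - 47943/64488 = 25.66%


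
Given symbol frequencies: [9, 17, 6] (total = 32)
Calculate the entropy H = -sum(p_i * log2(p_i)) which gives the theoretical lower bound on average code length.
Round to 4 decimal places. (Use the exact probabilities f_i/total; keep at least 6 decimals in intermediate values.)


Per-symbol terms -p_i * log2(p_i) with p_i = f_i/32:
  p = 9/32 = 0.281250: log2(p) = -1.830075, -p*log2(p) = 0.514709
  p = 17/32 = 0.531250: log2(p) = -0.912537, -p*log2(p) = 0.484785
  p = 6/32 = 0.187500: log2(p) = -2.415037, -p*log2(p) = 0.452820
H = 0.514709 + 0.484785 + 0.452820 = 1.452314

H = 1.4523 bits/symbol


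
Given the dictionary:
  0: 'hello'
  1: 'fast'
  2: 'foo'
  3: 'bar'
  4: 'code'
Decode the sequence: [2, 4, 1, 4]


Look up each index in the dictionary:
  2 -> 'foo'
  4 -> 'code'
  1 -> 'fast'
  4 -> 'code'

Decoded: "foo code fast code"


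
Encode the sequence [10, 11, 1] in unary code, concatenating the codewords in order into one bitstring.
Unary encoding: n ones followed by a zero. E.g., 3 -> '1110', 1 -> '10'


Encode each number as n ones followed by a terminating 0:
  10 -> 11111111110 (11 bits)
  11 -> 111111111110 (12 bits)
  1 -> 10 (2 bits)
Total length = 11 + 12 + 2 = 25 bits.

Unary([10, 11, 1]) = 1111111111011111111111010 (25 bits)


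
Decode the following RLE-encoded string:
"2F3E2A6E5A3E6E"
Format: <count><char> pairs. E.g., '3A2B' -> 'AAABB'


Expanding each <count><char> pair:
  2F -> 'FF'
  3E -> 'EEE'
  2A -> 'AA'
  6E -> 'EEEEEE'
  5A -> 'AAAAA'
  3E -> 'EEE'
  6E -> 'EEEEEE'

Decoded = FFEEEAAEEEEEEAAAAAEEEEEEEEE


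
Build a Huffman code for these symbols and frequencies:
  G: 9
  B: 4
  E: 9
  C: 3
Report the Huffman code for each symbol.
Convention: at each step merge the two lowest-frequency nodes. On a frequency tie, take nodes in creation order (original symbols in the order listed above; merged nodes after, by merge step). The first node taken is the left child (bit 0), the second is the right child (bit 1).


Huffman tree construction:
Step 1: Merge C(3) + B(4) = 7
Step 2: Merge (C+B)(7) + G(9) = 16
Step 3: Merge E(9) + ((C+B)+G)(16) = 25
Read each symbol's code off the tree from the root (left child = 0, right child = 1).

Codes:
  G: 11 (length 2)
  B: 101 (length 3)
  E: 0 (length 1)
  C: 100 (length 3)
Average code length: 48/25 = 1.9200 bits/symbol


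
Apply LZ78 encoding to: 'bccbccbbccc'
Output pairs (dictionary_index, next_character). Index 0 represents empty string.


LZ78 encoding steps:
Dictionary: {0: ''}
Step 1: w='' (idx 0), next='b' -> output (0, 'b'), add 'b' as idx 1
Step 2: w='' (idx 0), next='c' -> output (0, 'c'), add 'c' as idx 2
Step 3: w='c' (idx 2), next='b' -> output (2, 'b'), add 'cb' as idx 3
Step 4: w='c' (idx 2), next='c' -> output (2, 'c'), add 'cc' as idx 4
Step 5: w='b' (idx 1), next='b' -> output (1, 'b'), add 'bb' as idx 5
Step 6: w='cc' (idx 4), next='c' -> output (4, 'c'), add 'ccc' as idx 6


Encoded: [(0, 'b'), (0, 'c'), (2, 'b'), (2, 'c'), (1, 'b'), (4, 'c')]


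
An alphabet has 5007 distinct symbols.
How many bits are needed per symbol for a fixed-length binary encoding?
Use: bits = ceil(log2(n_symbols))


log2(5007) = 12.2897
Bracket: 2^12 = 4096 < 5007 <= 2^13 = 8192
So ceil(log2(5007)) = 13

bits = ceil(log2(5007)) = ceil(12.2897) = 13 bits


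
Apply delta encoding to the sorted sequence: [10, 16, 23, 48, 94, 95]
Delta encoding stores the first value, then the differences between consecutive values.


First value: 10
Deltas:
  16 - 10 = 6
  23 - 16 = 7
  48 - 23 = 25
  94 - 48 = 46
  95 - 94 = 1


Delta encoded: [10, 6, 7, 25, 46, 1]


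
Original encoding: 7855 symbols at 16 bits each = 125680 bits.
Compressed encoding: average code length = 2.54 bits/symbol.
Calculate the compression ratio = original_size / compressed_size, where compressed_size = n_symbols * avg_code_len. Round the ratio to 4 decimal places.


original_size = n_symbols * orig_bits = 7855 * 16 = 125680 bits
compressed_size = n_symbols * avg_code_len = 7855 * 2.54 = 19951.7 bits
ratio = original_size / compressed_size = 125680 / 19951.7 = 6.2992

Compression ratio = 6.2992


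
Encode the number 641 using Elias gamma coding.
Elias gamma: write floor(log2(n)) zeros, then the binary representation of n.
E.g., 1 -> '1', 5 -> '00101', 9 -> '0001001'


num_bits = floor(log2(641)) + 1 = 10
leading_zeros = num_bits - 1 = 9
binary(641) = 1010000001

Elias gamma(641) = '000000000' + '1010000001' = 0000000001010000001 (19 bits)


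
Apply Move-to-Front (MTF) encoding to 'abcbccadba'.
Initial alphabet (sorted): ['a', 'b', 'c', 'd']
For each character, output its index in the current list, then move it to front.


MTF encoding:
'a': index 0 in ['a', 'b', 'c', 'd'] -> ['a', 'b', 'c', 'd']
'b': index 1 in ['a', 'b', 'c', 'd'] -> ['b', 'a', 'c', 'd']
'c': index 2 in ['b', 'a', 'c', 'd'] -> ['c', 'b', 'a', 'd']
'b': index 1 in ['c', 'b', 'a', 'd'] -> ['b', 'c', 'a', 'd']
'c': index 1 in ['b', 'c', 'a', 'd'] -> ['c', 'b', 'a', 'd']
'c': index 0 in ['c', 'b', 'a', 'd'] -> ['c', 'b', 'a', 'd']
'a': index 2 in ['c', 'b', 'a', 'd'] -> ['a', 'c', 'b', 'd']
'd': index 3 in ['a', 'c', 'b', 'd'] -> ['d', 'a', 'c', 'b']
'b': index 3 in ['d', 'a', 'c', 'b'] -> ['b', 'd', 'a', 'c']
'a': index 2 in ['b', 'd', 'a', 'c'] -> ['a', 'b', 'd', 'c']


Output: [0, 1, 2, 1, 1, 0, 2, 3, 3, 2]


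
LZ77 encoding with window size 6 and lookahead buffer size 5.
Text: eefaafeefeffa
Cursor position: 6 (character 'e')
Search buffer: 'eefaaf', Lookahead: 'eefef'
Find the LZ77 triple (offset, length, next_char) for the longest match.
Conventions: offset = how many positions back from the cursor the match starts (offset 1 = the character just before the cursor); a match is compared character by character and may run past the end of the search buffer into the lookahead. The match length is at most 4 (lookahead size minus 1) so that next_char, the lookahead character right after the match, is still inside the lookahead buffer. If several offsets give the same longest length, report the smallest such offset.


Try each offset into the search buffer:
  offset=1 (pos 5, char 'f'): match length 0
  offset=2 (pos 4, char 'a'): match length 0
  offset=3 (pos 3, char 'a'): match length 0
  offset=4 (pos 2, char 'f'): match length 0
  offset=5 (pos 1, char 'e'): match length 1
  offset=6 (pos 0, char 'e'): match length 3
Longest match has length 3 at offset 6.
next_char = character at position 6 + 3 = 9 -> 'e'

Best match: offset=6, length=3 (matching 'eef' starting at position 0)
LZ77 triple: (6, 3, 'e')


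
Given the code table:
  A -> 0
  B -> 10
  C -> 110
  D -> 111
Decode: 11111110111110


Decoding:
111 -> D
111 -> D
10 -> B
111 -> D
110 -> C


Result: DDBDC


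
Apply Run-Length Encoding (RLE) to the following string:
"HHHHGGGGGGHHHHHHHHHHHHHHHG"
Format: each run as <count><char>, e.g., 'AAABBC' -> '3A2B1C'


Scanning runs left to right:
  i=0: run of 'H' x 4 -> '4H'
  i=4: run of 'G' x 6 -> '6G'
  i=10: run of 'H' x 15 -> '15H'
  i=25: run of 'G' x 1 -> '1G'

RLE = 4H6G15H1G


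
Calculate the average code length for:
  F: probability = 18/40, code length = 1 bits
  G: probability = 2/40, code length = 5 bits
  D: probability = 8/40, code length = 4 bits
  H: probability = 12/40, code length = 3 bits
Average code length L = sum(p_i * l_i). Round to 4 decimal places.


Weighted contributions p_i * l_i:
  F: (18/40) * 1 = 18/40
  G: (2/40) * 5 = 10/40
  D: (8/40) * 4 = 32/40
  H: (12/40) * 3 = 36/40
Sum = (18 + 10 + 32 + 36)/40 = 96/40

L = 96/40 = 2.4000 bits/symbol


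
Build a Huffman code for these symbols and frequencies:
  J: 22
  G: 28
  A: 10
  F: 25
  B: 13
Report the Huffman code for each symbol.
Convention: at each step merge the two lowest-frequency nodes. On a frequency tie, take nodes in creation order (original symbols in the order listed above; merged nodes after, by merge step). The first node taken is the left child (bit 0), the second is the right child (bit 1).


Huffman tree construction:
Step 1: Merge A(10) + B(13) = 23
Step 2: Merge J(22) + (A+B)(23) = 45
Step 3: Merge F(25) + G(28) = 53
Step 4: Merge (J+(A+B))(45) + (F+G)(53) = 98
Read each symbol's code off the tree from the root (left child = 0, right child = 1).

Codes:
  J: 00 (length 2)
  G: 11 (length 2)
  A: 010 (length 3)
  F: 10 (length 2)
  B: 011 (length 3)
Average code length: 219/98 = 2.2347 bits/symbol


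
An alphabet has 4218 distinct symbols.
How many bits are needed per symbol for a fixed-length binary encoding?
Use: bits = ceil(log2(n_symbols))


log2(4218) = 12.0423
Bracket: 2^12 = 4096 < 4218 <= 2^13 = 8192
So ceil(log2(4218)) = 13

bits = ceil(log2(4218)) = ceil(12.0423) = 13 bits


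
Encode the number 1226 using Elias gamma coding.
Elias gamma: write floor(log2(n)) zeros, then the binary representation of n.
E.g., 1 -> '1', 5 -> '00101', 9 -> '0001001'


num_bits = floor(log2(1226)) + 1 = 11
leading_zeros = num_bits - 1 = 10
binary(1226) = 10011001010

Elias gamma(1226) = '0000000000' + '10011001010' = 000000000010011001010 (21 bits)


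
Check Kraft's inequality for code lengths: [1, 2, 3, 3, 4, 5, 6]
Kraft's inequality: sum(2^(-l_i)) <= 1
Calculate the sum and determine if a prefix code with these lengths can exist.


Sum = 2^(-1) + 2^(-2) + 2^(-3) + 2^(-3) + 2^(-4) + 2^(-5) + 2^(-6)
    = 0.5 + 0.25 + 0.125 + 0.125 + 0.0625 + 0.03125 + 0.015625
    = 71/64 = 1.109375
Since 1.109375 > 1, Kraft's inequality is NOT satisfied.
A prefix code with these lengths CANNOT exist.

Kraft sum = 1.109375. Not satisfied.


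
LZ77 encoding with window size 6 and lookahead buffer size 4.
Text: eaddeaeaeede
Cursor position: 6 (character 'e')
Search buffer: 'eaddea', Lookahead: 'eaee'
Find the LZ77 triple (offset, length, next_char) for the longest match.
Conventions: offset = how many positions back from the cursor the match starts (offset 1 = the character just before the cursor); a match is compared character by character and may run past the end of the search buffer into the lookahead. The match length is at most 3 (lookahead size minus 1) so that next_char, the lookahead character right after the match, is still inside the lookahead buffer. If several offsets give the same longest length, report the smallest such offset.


Try each offset into the search buffer:
  offset=1 (pos 5, char 'a'): match length 0
  offset=2 (pos 4, char 'e'): match length 3
  offset=3 (pos 3, char 'd'): match length 0
  offset=4 (pos 2, char 'd'): match length 0
  offset=5 (pos 1, char 'a'): match length 0
  offset=6 (pos 0, char 'e'): match length 2
Longest match has length 3 at offset 2.
next_char = character at position 6 + 3 = 9 -> 'e'

Best match: offset=2, length=3 (matching 'eae' starting at position 4)
LZ77 triple: (2, 3, 'e')


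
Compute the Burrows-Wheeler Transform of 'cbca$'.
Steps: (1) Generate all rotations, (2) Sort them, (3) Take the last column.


Rotations (sorted):
  0: $cbca -> last char: a
  1: a$cbc -> last char: c
  2: bca$c -> last char: c
  3: ca$cb -> last char: b
  4: cbca$ -> last char: $


BWT = accb$


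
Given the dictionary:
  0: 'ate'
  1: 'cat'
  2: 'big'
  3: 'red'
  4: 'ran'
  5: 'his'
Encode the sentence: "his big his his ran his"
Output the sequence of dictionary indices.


Look up each word in the dictionary:
  'his' -> 5
  'big' -> 2
  'his' -> 5
  'his' -> 5
  'ran' -> 4
  'his' -> 5

Encoded: [5, 2, 5, 5, 4, 5]


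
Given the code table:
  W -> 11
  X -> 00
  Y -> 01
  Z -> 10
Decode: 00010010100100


Decoding:
00 -> X
01 -> Y
00 -> X
10 -> Z
10 -> Z
01 -> Y
00 -> X


Result: XYXZZYX


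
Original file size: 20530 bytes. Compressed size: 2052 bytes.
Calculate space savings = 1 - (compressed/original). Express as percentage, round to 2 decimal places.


ratio = compressed/original = 2052/20530 = 0.099951
savings = 1 - ratio = 1 - 0.099951 = 0.900049
as a percentage: 0.900049 * 100 = 90.0%

Space savings = 1 - 2052/20530 = 90.0%


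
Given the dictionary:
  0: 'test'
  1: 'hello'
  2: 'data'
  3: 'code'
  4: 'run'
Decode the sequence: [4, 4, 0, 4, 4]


Look up each index in the dictionary:
  4 -> 'run'
  4 -> 'run'
  0 -> 'test'
  4 -> 'run'
  4 -> 'run'

Decoded: "run run test run run"


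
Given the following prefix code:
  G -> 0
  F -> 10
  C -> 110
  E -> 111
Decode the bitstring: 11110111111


Decoding step by step:
Bits 111 -> E
Bits 10 -> F
Bits 111 -> E
Bits 111 -> E


Decoded message: EFEE


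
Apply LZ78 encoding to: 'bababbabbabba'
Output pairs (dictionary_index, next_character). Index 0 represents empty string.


LZ78 encoding steps:
Dictionary: {0: ''}
Step 1: w='' (idx 0), next='b' -> output (0, 'b'), add 'b' as idx 1
Step 2: w='' (idx 0), next='a' -> output (0, 'a'), add 'a' as idx 2
Step 3: w='b' (idx 1), next='a' -> output (1, 'a'), add 'ba' as idx 3
Step 4: w='b' (idx 1), next='b' -> output (1, 'b'), add 'bb' as idx 4
Step 5: w='a' (idx 2), next='b' -> output (2, 'b'), add 'ab' as idx 5
Step 6: w='ba' (idx 3), next='b' -> output (3, 'b'), add 'bab' as idx 6
Step 7: w='ba' (idx 3), end of input -> output (3, '')


Encoded: [(0, 'b'), (0, 'a'), (1, 'a'), (1, 'b'), (2, 'b'), (3, 'b'), (3, '')]


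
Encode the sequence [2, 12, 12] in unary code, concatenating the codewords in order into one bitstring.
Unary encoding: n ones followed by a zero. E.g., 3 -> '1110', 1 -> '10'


Encode each number as n ones followed by a terminating 0:
  2 -> 110 (3 bits)
  12 -> 1111111111110 (13 bits)
  12 -> 1111111111110 (13 bits)
Total length = 3 + 13 + 13 = 29 bits.

Unary([2, 12, 12]) = 11011111111111101111111111110 (29 bits)


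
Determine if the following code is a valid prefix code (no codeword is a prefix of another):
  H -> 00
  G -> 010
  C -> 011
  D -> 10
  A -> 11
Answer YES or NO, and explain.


Checking each pair (does one codeword prefix another?):
  H='00' vs G='010': no prefix
  H='00' vs C='011': no prefix
  H='00' vs D='10': no prefix
  H='00' vs A='11': no prefix
  G='010' vs H='00': no prefix
  G='010' vs C='011': no prefix
  G='010' vs D='10': no prefix
  G='010' vs A='11': no prefix
  C='011' vs H='00': no prefix
  C='011' vs G='010': no prefix
  C='011' vs D='10': no prefix
  C='011' vs A='11': no prefix
  D='10' vs H='00': no prefix
  D='10' vs G='010': no prefix
  D='10' vs C='011': no prefix
  D='10' vs A='11': no prefix
  A='11' vs H='00': no prefix
  A='11' vs G='010': no prefix
  A='11' vs C='011': no prefix
  A='11' vs D='10': no prefix
No violation found over all pairs.

YES -- this is a valid prefix code. No codeword is a prefix of any other codeword.


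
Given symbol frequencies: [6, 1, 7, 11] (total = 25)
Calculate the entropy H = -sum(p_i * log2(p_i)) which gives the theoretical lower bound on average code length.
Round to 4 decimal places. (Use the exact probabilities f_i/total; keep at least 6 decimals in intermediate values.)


Per-symbol terms -p_i * log2(p_i) with p_i = f_i/25:
  p = 6/25 = 0.240000: log2(p) = -2.058894, -p*log2(p) = 0.494134
  p = 1/25 = 0.040000: log2(p) = -4.643856, -p*log2(p) = 0.185754
  p = 7/25 = 0.280000: log2(p) = -1.836501, -p*log2(p) = 0.514220
  p = 11/25 = 0.440000: log2(p) = -1.184425, -p*log2(p) = 0.521147
H = 0.494134 + 0.185754 + 0.514220 + 0.521147 = 1.715255

H = 1.7153 bits/symbol


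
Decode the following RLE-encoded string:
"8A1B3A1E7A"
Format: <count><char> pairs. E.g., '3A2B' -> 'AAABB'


Expanding each <count><char> pair:
  8A -> 'AAAAAAAA'
  1B -> 'B'
  3A -> 'AAA'
  1E -> 'E'
  7A -> 'AAAAAAA'

Decoded = AAAAAAAABAAAEAAAAAAA


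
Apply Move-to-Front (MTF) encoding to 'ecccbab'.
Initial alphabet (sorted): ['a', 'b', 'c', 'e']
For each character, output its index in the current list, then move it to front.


MTF encoding:
'e': index 3 in ['a', 'b', 'c', 'e'] -> ['e', 'a', 'b', 'c']
'c': index 3 in ['e', 'a', 'b', 'c'] -> ['c', 'e', 'a', 'b']
'c': index 0 in ['c', 'e', 'a', 'b'] -> ['c', 'e', 'a', 'b']
'c': index 0 in ['c', 'e', 'a', 'b'] -> ['c', 'e', 'a', 'b']
'b': index 3 in ['c', 'e', 'a', 'b'] -> ['b', 'c', 'e', 'a']
'a': index 3 in ['b', 'c', 'e', 'a'] -> ['a', 'b', 'c', 'e']
'b': index 1 in ['a', 'b', 'c', 'e'] -> ['b', 'a', 'c', 'e']


Output: [3, 3, 0, 0, 3, 3, 1]


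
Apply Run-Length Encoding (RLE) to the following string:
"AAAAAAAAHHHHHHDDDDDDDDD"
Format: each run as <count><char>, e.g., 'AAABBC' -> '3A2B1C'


Scanning runs left to right:
  i=0: run of 'A' x 8 -> '8A'
  i=8: run of 'H' x 6 -> '6H'
  i=14: run of 'D' x 9 -> '9D'

RLE = 8A6H9D


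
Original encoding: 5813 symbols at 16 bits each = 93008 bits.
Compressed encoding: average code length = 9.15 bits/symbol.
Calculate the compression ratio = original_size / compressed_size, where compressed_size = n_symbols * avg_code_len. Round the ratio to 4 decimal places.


original_size = n_symbols * orig_bits = 5813 * 16 = 93008 bits
compressed_size = n_symbols * avg_code_len = 5813 * 9.15 = 53188.95 bits
ratio = original_size / compressed_size = 93008 / 53188.95 = 1.7486

Compression ratio = 1.7486


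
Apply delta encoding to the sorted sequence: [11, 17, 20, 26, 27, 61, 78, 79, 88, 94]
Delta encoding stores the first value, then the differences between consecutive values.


First value: 11
Deltas:
  17 - 11 = 6
  20 - 17 = 3
  26 - 20 = 6
  27 - 26 = 1
  61 - 27 = 34
  78 - 61 = 17
  79 - 78 = 1
  88 - 79 = 9
  94 - 88 = 6


Delta encoded: [11, 6, 3, 6, 1, 34, 17, 1, 9, 6]


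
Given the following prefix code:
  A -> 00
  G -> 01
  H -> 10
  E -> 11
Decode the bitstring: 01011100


Decoding step by step:
Bits 01 -> G
Bits 01 -> G
Bits 11 -> E
Bits 00 -> A


Decoded message: GGEA


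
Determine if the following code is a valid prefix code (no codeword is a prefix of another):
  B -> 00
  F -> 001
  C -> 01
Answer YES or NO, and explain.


Checking each pair (does one codeword prefix another?):
  B='00' vs F='001': prefix -- VIOLATION

NO -- this is NOT a valid prefix code. B (00) is a prefix of F (001).


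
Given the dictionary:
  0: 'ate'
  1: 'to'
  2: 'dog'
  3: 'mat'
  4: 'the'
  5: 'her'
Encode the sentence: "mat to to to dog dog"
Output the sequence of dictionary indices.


Look up each word in the dictionary:
  'mat' -> 3
  'to' -> 1
  'to' -> 1
  'to' -> 1
  'dog' -> 2
  'dog' -> 2

Encoded: [3, 1, 1, 1, 2, 2]


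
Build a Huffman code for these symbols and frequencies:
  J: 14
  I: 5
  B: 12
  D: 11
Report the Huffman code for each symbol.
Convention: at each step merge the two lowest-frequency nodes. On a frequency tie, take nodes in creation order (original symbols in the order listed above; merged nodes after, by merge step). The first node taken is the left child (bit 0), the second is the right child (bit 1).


Huffman tree construction:
Step 1: Merge I(5) + D(11) = 16
Step 2: Merge B(12) + J(14) = 26
Step 3: Merge (I+D)(16) + (B+J)(26) = 42
Read each symbol's code off the tree from the root (left child = 0, right child = 1).

Codes:
  J: 11 (length 2)
  I: 00 (length 2)
  B: 10 (length 2)
  D: 01 (length 2)
Average code length: 84/42 = 2.0000 bits/symbol


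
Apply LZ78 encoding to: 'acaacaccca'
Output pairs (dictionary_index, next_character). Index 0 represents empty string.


LZ78 encoding steps:
Dictionary: {0: ''}
Step 1: w='' (idx 0), next='a' -> output (0, 'a'), add 'a' as idx 1
Step 2: w='' (idx 0), next='c' -> output (0, 'c'), add 'c' as idx 2
Step 3: w='a' (idx 1), next='a' -> output (1, 'a'), add 'aa' as idx 3
Step 4: w='c' (idx 2), next='a' -> output (2, 'a'), add 'ca' as idx 4
Step 5: w='c' (idx 2), next='c' -> output (2, 'c'), add 'cc' as idx 5
Step 6: w='ca' (idx 4), end of input -> output (4, '')


Encoded: [(0, 'a'), (0, 'c'), (1, 'a'), (2, 'a'), (2, 'c'), (4, '')]


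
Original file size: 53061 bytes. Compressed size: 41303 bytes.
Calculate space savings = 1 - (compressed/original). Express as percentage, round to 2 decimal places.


ratio = compressed/original = 41303/53061 = 0.778406
savings = 1 - ratio = 1 - 0.778406 = 0.221594
as a percentage: 0.221594 * 100 = 22.16%

Space savings = 1 - 41303/53061 = 22.16%


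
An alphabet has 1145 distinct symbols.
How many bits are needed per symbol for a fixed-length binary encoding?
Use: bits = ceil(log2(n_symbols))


log2(1145) = 10.1611
Bracket: 2^10 = 1024 < 1145 <= 2^11 = 2048
So ceil(log2(1145)) = 11

bits = ceil(log2(1145)) = ceil(10.1611) = 11 bits


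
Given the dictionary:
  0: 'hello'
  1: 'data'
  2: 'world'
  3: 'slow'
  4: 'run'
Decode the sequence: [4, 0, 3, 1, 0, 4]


Look up each index in the dictionary:
  4 -> 'run'
  0 -> 'hello'
  3 -> 'slow'
  1 -> 'data'
  0 -> 'hello'
  4 -> 'run'

Decoded: "run hello slow data hello run"


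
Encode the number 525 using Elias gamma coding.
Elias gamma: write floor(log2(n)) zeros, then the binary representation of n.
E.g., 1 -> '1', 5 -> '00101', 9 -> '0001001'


num_bits = floor(log2(525)) + 1 = 10
leading_zeros = num_bits - 1 = 9
binary(525) = 1000001101

Elias gamma(525) = '000000000' + '1000001101' = 0000000001000001101 (19 bits)


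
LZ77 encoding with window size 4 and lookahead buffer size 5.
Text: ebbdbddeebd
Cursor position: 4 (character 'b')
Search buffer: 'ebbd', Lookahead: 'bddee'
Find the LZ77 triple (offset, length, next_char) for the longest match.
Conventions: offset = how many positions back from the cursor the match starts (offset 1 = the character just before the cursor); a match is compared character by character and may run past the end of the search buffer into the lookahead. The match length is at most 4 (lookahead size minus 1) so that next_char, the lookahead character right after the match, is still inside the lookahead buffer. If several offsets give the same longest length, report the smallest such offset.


Try each offset into the search buffer:
  offset=1 (pos 3, char 'd'): match length 0
  offset=2 (pos 2, char 'b'): match length 2
  offset=3 (pos 1, char 'b'): match length 1
  offset=4 (pos 0, char 'e'): match length 0
Longest match has length 2 at offset 2.
next_char = character at position 4 + 2 = 6 -> 'd'

Best match: offset=2, length=2 (matching 'bd' starting at position 2)
LZ77 triple: (2, 2, 'd')


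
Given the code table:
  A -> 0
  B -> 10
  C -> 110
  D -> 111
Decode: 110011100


Decoding:
110 -> C
0 -> A
111 -> D
0 -> A
0 -> A


Result: CADAA


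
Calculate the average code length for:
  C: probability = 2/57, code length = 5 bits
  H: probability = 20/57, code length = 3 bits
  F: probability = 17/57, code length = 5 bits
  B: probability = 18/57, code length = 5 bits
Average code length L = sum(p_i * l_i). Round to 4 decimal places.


Weighted contributions p_i * l_i:
  C: (2/57) * 5 = 10/57
  H: (20/57) * 3 = 60/57
  F: (17/57) * 5 = 85/57
  B: (18/57) * 5 = 90/57
Sum = (10 + 60 + 85 + 90)/57 = 245/57

L = 245/57 = 4.2982 bits/symbol


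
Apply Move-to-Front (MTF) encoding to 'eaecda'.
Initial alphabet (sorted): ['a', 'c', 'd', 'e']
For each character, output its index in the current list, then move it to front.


MTF encoding:
'e': index 3 in ['a', 'c', 'd', 'e'] -> ['e', 'a', 'c', 'd']
'a': index 1 in ['e', 'a', 'c', 'd'] -> ['a', 'e', 'c', 'd']
'e': index 1 in ['a', 'e', 'c', 'd'] -> ['e', 'a', 'c', 'd']
'c': index 2 in ['e', 'a', 'c', 'd'] -> ['c', 'e', 'a', 'd']
'd': index 3 in ['c', 'e', 'a', 'd'] -> ['d', 'c', 'e', 'a']
'a': index 3 in ['d', 'c', 'e', 'a'] -> ['a', 'd', 'c', 'e']


Output: [3, 1, 1, 2, 3, 3]


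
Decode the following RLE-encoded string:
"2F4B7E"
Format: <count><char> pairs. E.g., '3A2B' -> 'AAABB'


Expanding each <count><char> pair:
  2F -> 'FF'
  4B -> 'BBBB'
  7E -> 'EEEEEEE'

Decoded = FFBBBBEEEEEEE


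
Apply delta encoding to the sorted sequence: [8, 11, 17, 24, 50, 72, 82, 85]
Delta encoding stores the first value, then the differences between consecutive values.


First value: 8
Deltas:
  11 - 8 = 3
  17 - 11 = 6
  24 - 17 = 7
  50 - 24 = 26
  72 - 50 = 22
  82 - 72 = 10
  85 - 82 = 3


Delta encoded: [8, 3, 6, 7, 26, 22, 10, 3]


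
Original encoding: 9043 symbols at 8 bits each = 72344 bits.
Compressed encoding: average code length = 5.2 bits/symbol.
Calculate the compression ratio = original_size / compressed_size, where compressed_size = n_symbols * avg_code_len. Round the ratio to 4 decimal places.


original_size = n_symbols * orig_bits = 9043 * 8 = 72344 bits
compressed_size = n_symbols * avg_code_len = 9043 * 5.2 = 47023.6 bits
ratio = original_size / compressed_size = 72344 / 47023.6 = 1.5385

Compression ratio = 1.5385


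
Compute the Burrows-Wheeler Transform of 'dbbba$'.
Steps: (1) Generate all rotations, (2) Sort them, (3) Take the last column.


Rotations (sorted):
  0: $dbbba -> last char: a
  1: a$dbbb -> last char: b
  2: ba$dbb -> last char: b
  3: bba$db -> last char: b
  4: bbba$d -> last char: d
  5: dbbba$ -> last char: $


BWT = abbbd$


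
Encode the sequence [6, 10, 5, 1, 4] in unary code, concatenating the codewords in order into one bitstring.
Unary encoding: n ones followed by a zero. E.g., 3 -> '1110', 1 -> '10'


Encode each number as n ones followed by a terminating 0:
  6 -> 1111110 (7 bits)
  10 -> 11111111110 (11 bits)
  5 -> 111110 (6 bits)
  1 -> 10 (2 bits)
  4 -> 11110 (5 bits)
Total length = 7 + 11 + 6 + 2 + 5 = 31 bits.

Unary([6, 10, 5, 1, 4]) = 1111110111111111101111101011110 (31 bits)


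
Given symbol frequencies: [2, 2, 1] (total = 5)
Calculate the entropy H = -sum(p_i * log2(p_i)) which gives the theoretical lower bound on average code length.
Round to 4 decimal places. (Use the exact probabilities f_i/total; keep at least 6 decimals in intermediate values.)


Per-symbol terms -p_i * log2(p_i) with p_i = f_i/5:
  p = 2/5 = 0.400000: log2(p) = -1.321928, -p*log2(p) = 0.528771
  p = 2/5 = 0.400000: log2(p) = -1.321928, -p*log2(p) = 0.528771
  p = 1/5 = 0.200000: log2(p) = -2.321928, -p*log2(p) = 0.464386
H = 0.528771 + 0.528771 + 0.464386 = 1.521928

H = 1.5219 bits/symbol


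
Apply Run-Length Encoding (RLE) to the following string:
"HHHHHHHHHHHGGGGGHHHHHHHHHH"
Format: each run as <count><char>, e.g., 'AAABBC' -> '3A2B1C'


Scanning runs left to right:
  i=0: run of 'H' x 11 -> '11H'
  i=11: run of 'G' x 5 -> '5G'
  i=16: run of 'H' x 10 -> '10H'

RLE = 11H5G10H


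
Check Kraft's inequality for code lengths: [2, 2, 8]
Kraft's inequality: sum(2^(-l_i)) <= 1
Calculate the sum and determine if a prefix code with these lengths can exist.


Sum = 2^(-2) + 2^(-2) + 2^(-8)
    = 0.25 + 0.25 + 0.00390625
    = 129/256 = 0.50390625
Since 0.50390625 <= 1, Kraft's inequality IS satisfied.
A prefix code with these lengths CAN exist.

Kraft sum = 0.50390625. Satisfied.


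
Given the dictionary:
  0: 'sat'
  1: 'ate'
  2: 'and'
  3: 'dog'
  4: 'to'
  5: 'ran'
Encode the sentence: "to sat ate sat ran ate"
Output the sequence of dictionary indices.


Look up each word in the dictionary:
  'to' -> 4
  'sat' -> 0
  'ate' -> 1
  'sat' -> 0
  'ran' -> 5
  'ate' -> 1

Encoded: [4, 0, 1, 0, 5, 1]


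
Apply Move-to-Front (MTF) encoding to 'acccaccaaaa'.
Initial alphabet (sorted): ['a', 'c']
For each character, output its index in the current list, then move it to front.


MTF encoding:
'a': index 0 in ['a', 'c'] -> ['a', 'c']
'c': index 1 in ['a', 'c'] -> ['c', 'a']
'c': index 0 in ['c', 'a'] -> ['c', 'a']
'c': index 0 in ['c', 'a'] -> ['c', 'a']
'a': index 1 in ['c', 'a'] -> ['a', 'c']
'c': index 1 in ['a', 'c'] -> ['c', 'a']
'c': index 0 in ['c', 'a'] -> ['c', 'a']
'a': index 1 in ['c', 'a'] -> ['a', 'c']
'a': index 0 in ['a', 'c'] -> ['a', 'c']
'a': index 0 in ['a', 'c'] -> ['a', 'c']
'a': index 0 in ['a', 'c'] -> ['a', 'c']


Output: [0, 1, 0, 0, 1, 1, 0, 1, 0, 0, 0]


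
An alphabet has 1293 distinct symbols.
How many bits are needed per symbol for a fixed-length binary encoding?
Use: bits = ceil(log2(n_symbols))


log2(1293) = 10.3365
Bracket: 2^10 = 1024 < 1293 <= 2^11 = 2048
So ceil(log2(1293)) = 11

bits = ceil(log2(1293)) = ceil(10.3365) = 11 bits


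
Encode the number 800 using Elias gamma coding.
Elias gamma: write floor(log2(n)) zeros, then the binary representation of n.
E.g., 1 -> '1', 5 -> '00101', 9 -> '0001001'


num_bits = floor(log2(800)) + 1 = 10
leading_zeros = num_bits - 1 = 9
binary(800) = 1100100000

Elias gamma(800) = '000000000' + '1100100000' = 0000000001100100000 (19 bits)


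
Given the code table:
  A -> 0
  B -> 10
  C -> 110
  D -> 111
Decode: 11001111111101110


Decoding:
110 -> C
0 -> A
111 -> D
111 -> D
110 -> C
111 -> D
0 -> A


Result: CADDCDA


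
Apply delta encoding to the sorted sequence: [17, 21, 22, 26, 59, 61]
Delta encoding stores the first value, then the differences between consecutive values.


First value: 17
Deltas:
  21 - 17 = 4
  22 - 21 = 1
  26 - 22 = 4
  59 - 26 = 33
  61 - 59 = 2


Delta encoded: [17, 4, 1, 4, 33, 2]


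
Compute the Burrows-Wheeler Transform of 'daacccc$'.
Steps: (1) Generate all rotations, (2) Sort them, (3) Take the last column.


Rotations (sorted):
  0: $daacccc -> last char: c
  1: aacccc$d -> last char: d
  2: acccc$da -> last char: a
  3: c$daaccc -> last char: c
  4: cc$daacc -> last char: c
  5: ccc$daac -> last char: c
  6: cccc$daa -> last char: a
  7: daacccc$ -> last char: $


BWT = cdaccca$


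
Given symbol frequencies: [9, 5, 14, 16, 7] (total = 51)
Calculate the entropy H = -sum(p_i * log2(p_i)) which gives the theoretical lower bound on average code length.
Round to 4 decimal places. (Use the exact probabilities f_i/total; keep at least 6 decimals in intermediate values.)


Per-symbol terms -p_i * log2(p_i) with p_i = f_i/51:
  p = 9/51 = 0.176471: log2(p) = -2.502500, -p*log2(p) = 0.441618
  p = 5/51 = 0.098039: log2(p) = -3.350497, -p*log2(p) = 0.328480
  p = 14/51 = 0.274510: log2(p) = -1.865070, -p*log2(p) = 0.511980
  p = 16/51 = 0.313725: log2(p) = -1.672425, -p*log2(p) = 0.524682
  p = 7/51 = 0.137255: log2(p) = -2.865070, -p*log2(p) = 0.393245
H = 0.441618 + 0.328480 + 0.511980 + 0.524682 + 0.393245 = 2.200005

H = 2.2 bits/symbol


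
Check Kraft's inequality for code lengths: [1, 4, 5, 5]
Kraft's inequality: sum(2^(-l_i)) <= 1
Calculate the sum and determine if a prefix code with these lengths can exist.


Sum = 2^(-1) + 2^(-4) + 2^(-5) + 2^(-5)
    = 0.5 + 0.0625 + 0.03125 + 0.03125
    = 20/32 = 0.625
Since 0.625 <= 1, Kraft's inequality IS satisfied.
A prefix code with these lengths CAN exist.

Kraft sum = 0.625. Satisfied.


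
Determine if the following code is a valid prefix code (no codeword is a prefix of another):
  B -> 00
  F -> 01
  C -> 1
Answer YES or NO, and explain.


Checking each pair (does one codeword prefix another?):
  B='00' vs F='01': no prefix
  B='00' vs C='1': no prefix
  F='01' vs B='00': no prefix
  F='01' vs C='1': no prefix
  C='1' vs B='00': no prefix
  C='1' vs F='01': no prefix
No violation found over all pairs.

YES -- this is a valid prefix code. No codeword is a prefix of any other codeword.


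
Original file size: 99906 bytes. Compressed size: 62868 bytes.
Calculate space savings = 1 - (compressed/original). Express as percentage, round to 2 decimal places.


ratio = compressed/original = 62868/99906 = 0.629272
savings = 1 - ratio = 1 - 0.629272 = 0.370728
as a percentage: 0.370728 * 100 = 37.07%

Space savings = 1 - 62868/99906 = 37.07%


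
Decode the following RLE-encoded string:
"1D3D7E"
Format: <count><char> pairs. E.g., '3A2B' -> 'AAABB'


Expanding each <count><char> pair:
  1D -> 'D'
  3D -> 'DDD'
  7E -> 'EEEEEEE'

Decoded = DDDDEEEEEEE


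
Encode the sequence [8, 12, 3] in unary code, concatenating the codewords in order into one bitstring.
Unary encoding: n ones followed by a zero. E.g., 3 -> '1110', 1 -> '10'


Encode each number as n ones followed by a terminating 0:
  8 -> 111111110 (9 bits)
  12 -> 1111111111110 (13 bits)
  3 -> 1110 (4 bits)
Total length = 9 + 13 + 4 = 26 bits.

Unary([8, 12, 3]) = 11111111011111111111101110 (26 bits)


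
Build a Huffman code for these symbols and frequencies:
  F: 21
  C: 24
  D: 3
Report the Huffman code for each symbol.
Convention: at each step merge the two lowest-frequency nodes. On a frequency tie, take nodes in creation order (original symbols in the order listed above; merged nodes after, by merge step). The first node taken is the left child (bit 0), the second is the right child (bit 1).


Huffman tree construction:
Step 1: Merge D(3) + F(21) = 24
Step 2: Merge C(24) + (D+F)(24) = 48
Read each symbol's code off the tree from the root (left child = 0, right child = 1).

Codes:
  F: 11 (length 2)
  C: 0 (length 1)
  D: 10 (length 2)
Average code length: 72/48 = 1.5000 bits/symbol


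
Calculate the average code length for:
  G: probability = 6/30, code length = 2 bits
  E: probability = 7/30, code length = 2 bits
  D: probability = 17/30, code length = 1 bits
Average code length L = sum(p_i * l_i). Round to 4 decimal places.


Weighted contributions p_i * l_i:
  G: (6/30) * 2 = 12/30
  E: (7/30) * 2 = 14/30
  D: (17/30) * 1 = 17/30
Sum = (12 + 14 + 17)/30 = 43/30

L = 43/30 = 1.4333 bits/symbol


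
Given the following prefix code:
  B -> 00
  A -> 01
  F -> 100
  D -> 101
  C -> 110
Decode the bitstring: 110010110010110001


Decoding step by step:
Bits 110 -> C
Bits 01 -> A
Bits 01 -> A
Bits 100 -> F
Bits 101 -> D
Bits 100 -> F
Bits 01 -> A


Decoded message: CAAFDFA


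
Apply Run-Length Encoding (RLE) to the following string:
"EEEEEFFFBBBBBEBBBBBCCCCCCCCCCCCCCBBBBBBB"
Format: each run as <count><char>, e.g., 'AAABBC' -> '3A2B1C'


Scanning runs left to right:
  i=0: run of 'E' x 5 -> '5E'
  i=5: run of 'F' x 3 -> '3F'
  i=8: run of 'B' x 5 -> '5B'
  i=13: run of 'E' x 1 -> '1E'
  i=14: run of 'B' x 5 -> '5B'
  i=19: run of 'C' x 14 -> '14C'
  i=33: run of 'B' x 7 -> '7B'

RLE = 5E3F5B1E5B14C7B


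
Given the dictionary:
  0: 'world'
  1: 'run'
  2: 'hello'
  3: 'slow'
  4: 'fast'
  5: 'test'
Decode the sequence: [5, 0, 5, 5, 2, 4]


Look up each index in the dictionary:
  5 -> 'test'
  0 -> 'world'
  5 -> 'test'
  5 -> 'test'
  2 -> 'hello'
  4 -> 'fast'

Decoded: "test world test test hello fast"


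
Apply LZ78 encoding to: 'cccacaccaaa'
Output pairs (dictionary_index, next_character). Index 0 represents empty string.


LZ78 encoding steps:
Dictionary: {0: ''}
Step 1: w='' (idx 0), next='c' -> output (0, 'c'), add 'c' as idx 1
Step 2: w='c' (idx 1), next='c' -> output (1, 'c'), add 'cc' as idx 2
Step 3: w='' (idx 0), next='a' -> output (0, 'a'), add 'a' as idx 3
Step 4: w='c' (idx 1), next='a' -> output (1, 'a'), add 'ca' as idx 4
Step 5: w='cc' (idx 2), next='a' -> output (2, 'a'), add 'cca' as idx 5
Step 6: w='a' (idx 3), next='a' -> output (3, 'a'), add 'aa' as idx 6


Encoded: [(0, 'c'), (1, 'c'), (0, 'a'), (1, 'a'), (2, 'a'), (3, 'a')]


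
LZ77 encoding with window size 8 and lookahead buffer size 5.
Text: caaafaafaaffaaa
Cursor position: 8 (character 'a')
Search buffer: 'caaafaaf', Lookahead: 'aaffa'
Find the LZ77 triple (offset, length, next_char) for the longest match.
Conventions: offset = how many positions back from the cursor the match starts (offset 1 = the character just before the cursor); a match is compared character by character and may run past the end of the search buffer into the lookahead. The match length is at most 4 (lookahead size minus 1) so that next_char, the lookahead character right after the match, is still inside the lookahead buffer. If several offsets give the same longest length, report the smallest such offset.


Try each offset into the search buffer:
  offset=1 (pos 7, char 'f'): match length 0
  offset=2 (pos 6, char 'a'): match length 1
  offset=3 (pos 5, char 'a'): match length 3
  offset=4 (pos 4, char 'f'): match length 0
  offset=5 (pos 3, char 'a'): match length 1
  offset=6 (pos 2, char 'a'): match length 3
  offset=7 (pos 1, char 'a'): match length 2
  offset=8 (pos 0, char 'c'): match length 0
Longest match has length 3, found at offsets 3, 6; take the smallest, offset 3.
next_char = character at position 8 + 3 = 11 -> 'f'

Best match: offset=3, length=3 (matching 'aaf' starting at position 5)
LZ77 triple: (3, 3, 'f')


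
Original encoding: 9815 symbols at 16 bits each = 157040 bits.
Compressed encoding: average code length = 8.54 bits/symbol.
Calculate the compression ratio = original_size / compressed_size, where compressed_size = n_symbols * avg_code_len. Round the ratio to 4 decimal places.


original_size = n_symbols * orig_bits = 9815 * 16 = 157040 bits
compressed_size = n_symbols * avg_code_len = 9815 * 8.54 = 83820.1 bits
ratio = original_size / compressed_size = 157040 / 83820.1 = 1.8735

Compression ratio = 1.8735


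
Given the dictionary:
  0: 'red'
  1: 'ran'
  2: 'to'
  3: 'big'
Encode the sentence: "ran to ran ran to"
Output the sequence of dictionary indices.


Look up each word in the dictionary:
  'ran' -> 1
  'to' -> 2
  'ran' -> 1
  'ran' -> 1
  'to' -> 2

Encoded: [1, 2, 1, 1, 2]


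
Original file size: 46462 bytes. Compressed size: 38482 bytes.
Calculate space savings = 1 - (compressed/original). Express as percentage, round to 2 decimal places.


ratio = compressed/original = 38482/46462 = 0.828247
savings = 1 - ratio = 1 - 0.828247 = 0.171753
as a percentage: 0.171753 * 100 = 17.18%

Space savings = 1 - 38482/46462 = 17.18%


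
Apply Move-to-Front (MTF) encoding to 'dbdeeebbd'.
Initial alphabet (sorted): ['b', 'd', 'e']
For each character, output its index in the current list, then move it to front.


MTF encoding:
'd': index 1 in ['b', 'd', 'e'] -> ['d', 'b', 'e']
'b': index 1 in ['d', 'b', 'e'] -> ['b', 'd', 'e']
'd': index 1 in ['b', 'd', 'e'] -> ['d', 'b', 'e']
'e': index 2 in ['d', 'b', 'e'] -> ['e', 'd', 'b']
'e': index 0 in ['e', 'd', 'b'] -> ['e', 'd', 'b']
'e': index 0 in ['e', 'd', 'b'] -> ['e', 'd', 'b']
'b': index 2 in ['e', 'd', 'b'] -> ['b', 'e', 'd']
'b': index 0 in ['b', 'e', 'd'] -> ['b', 'e', 'd']
'd': index 2 in ['b', 'e', 'd'] -> ['d', 'b', 'e']


Output: [1, 1, 1, 2, 0, 0, 2, 0, 2]


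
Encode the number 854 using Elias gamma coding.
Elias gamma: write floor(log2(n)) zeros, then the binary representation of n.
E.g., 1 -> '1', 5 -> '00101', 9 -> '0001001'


num_bits = floor(log2(854)) + 1 = 10
leading_zeros = num_bits - 1 = 9
binary(854) = 1101010110

Elias gamma(854) = '000000000' + '1101010110' = 0000000001101010110 (19 bits)


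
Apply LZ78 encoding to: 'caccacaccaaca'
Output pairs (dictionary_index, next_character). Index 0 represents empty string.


LZ78 encoding steps:
Dictionary: {0: ''}
Step 1: w='' (idx 0), next='c' -> output (0, 'c'), add 'c' as idx 1
Step 2: w='' (idx 0), next='a' -> output (0, 'a'), add 'a' as idx 2
Step 3: w='c' (idx 1), next='c' -> output (1, 'c'), add 'cc' as idx 3
Step 4: w='a' (idx 2), next='c' -> output (2, 'c'), add 'ac' as idx 4
Step 5: w='ac' (idx 4), next='c' -> output (4, 'c'), add 'acc' as idx 5
Step 6: w='a' (idx 2), next='a' -> output (2, 'a'), add 'aa' as idx 6
Step 7: w='c' (idx 1), next='a' -> output (1, 'a'), add 'ca' as idx 7


Encoded: [(0, 'c'), (0, 'a'), (1, 'c'), (2, 'c'), (4, 'c'), (2, 'a'), (1, 'a')]


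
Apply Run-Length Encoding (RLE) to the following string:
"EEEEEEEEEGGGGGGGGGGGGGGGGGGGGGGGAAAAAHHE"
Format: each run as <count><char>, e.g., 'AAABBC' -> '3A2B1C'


Scanning runs left to right:
  i=0: run of 'E' x 9 -> '9E'
  i=9: run of 'G' x 23 -> '23G'
  i=32: run of 'A' x 5 -> '5A'
  i=37: run of 'H' x 2 -> '2H'
  i=39: run of 'E' x 1 -> '1E'

RLE = 9E23G5A2H1E


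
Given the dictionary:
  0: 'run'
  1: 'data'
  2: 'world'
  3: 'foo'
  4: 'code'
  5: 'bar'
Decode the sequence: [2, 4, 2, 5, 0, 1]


Look up each index in the dictionary:
  2 -> 'world'
  4 -> 'code'
  2 -> 'world'
  5 -> 'bar'
  0 -> 'run'
  1 -> 'data'

Decoded: "world code world bar run data"
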